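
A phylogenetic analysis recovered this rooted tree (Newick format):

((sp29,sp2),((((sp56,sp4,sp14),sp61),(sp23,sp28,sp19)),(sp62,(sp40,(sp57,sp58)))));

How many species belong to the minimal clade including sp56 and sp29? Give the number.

The MRCA of sp56 and sp29 is the root, so the clade is the entire tree.
That clade contains 13 terminal taxa: sp14, sp19, sp2, sp23, sp28, sp29, sp4, sp40, sp56, sp57, sp58, sp61, sp62.

13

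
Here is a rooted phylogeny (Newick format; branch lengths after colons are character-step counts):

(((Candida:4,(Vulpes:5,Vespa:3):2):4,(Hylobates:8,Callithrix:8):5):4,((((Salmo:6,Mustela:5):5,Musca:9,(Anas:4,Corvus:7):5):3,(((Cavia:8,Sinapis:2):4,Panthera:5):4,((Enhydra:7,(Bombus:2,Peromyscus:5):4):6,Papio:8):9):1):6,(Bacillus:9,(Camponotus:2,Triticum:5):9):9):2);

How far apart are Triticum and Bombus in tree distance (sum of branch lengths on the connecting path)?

The path runs Triticum → … → MRCA → … → Bombus; the MRCA is the node subtending ((((Salmo,Mustela),Musca,(Anas,Corvus)),(((Cavia,Sinapis),Panthera),((Enhydra,(Bombus,Peromyscus)),Papio))),(Bacillus,(Camponotus,Triticum))).
Branch lengths along that path: 5 + 9 + 9 + 6 + 1 + 9 + 6 + 4 + 2 = 51.

51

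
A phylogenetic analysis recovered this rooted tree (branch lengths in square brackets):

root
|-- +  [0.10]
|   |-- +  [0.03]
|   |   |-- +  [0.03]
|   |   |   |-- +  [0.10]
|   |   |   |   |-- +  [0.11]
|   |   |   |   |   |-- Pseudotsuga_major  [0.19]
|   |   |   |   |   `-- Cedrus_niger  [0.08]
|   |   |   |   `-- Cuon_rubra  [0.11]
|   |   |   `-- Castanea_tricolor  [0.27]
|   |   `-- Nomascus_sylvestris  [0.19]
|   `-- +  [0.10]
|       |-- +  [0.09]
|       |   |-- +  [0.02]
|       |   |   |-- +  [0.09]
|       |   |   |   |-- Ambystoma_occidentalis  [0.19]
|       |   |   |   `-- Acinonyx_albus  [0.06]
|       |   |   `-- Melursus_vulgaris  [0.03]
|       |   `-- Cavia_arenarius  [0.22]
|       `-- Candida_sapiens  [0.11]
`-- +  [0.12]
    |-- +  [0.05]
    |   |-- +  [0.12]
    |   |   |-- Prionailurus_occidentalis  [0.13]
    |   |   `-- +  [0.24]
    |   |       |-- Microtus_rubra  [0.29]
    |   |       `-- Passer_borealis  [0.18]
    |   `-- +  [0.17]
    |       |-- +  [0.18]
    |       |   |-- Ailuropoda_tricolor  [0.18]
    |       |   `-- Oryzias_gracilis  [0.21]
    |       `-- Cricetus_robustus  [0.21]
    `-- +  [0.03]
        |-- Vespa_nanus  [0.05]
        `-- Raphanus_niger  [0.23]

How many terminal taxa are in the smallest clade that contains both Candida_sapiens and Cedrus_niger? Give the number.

10

The MRCA of Candida_sapiens and Cedrus_niger is the node subtending (((((Pseudotsuga_major,Cedrus_niger),Cuon_rubra),Castanea_tricolor),Nomascus_sylvestris),((((Ambystoma_occidentalis,Acinonyx_albus),Melursus_vulgaris),Cavia_arenarius),Candida_sapiens)).
That clade contains 10 terminal taxa: Acinonyx_albus, Ambystoma_occidentalis, Candida_sapiens, Castanea_tricolor, Cavia_arenarius, Cedrus_niger, Cuon_rubra, Melursus_vulgaris, Nomascus_sylvestris, Pseudotsuga_major.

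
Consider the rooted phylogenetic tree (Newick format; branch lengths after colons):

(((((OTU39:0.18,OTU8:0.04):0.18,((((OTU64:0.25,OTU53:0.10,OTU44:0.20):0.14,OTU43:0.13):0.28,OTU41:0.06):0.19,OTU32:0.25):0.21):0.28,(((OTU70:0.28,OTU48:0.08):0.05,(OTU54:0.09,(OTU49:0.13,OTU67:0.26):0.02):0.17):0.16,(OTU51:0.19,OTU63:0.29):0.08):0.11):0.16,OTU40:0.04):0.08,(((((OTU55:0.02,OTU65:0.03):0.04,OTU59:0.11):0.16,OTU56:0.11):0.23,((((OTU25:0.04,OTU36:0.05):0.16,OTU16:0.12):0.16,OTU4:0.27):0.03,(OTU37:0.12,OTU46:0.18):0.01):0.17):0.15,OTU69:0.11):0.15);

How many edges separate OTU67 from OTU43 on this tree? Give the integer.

The MRCA of OTU67 and OTU43 is the node subtending (((OTU39,OTU8),((((OTU64,OTU53,OTU44),OTU43),OTU41),OTU32)),(((OTU70,OTU48),(OTU54,(OTU49,OTU67))),(OTU51,OTU63))).
From OTU67 up to that node: 5 branches. From OTU43 up to the same node: 5 branches. Total: 5 + 5 = 10.

10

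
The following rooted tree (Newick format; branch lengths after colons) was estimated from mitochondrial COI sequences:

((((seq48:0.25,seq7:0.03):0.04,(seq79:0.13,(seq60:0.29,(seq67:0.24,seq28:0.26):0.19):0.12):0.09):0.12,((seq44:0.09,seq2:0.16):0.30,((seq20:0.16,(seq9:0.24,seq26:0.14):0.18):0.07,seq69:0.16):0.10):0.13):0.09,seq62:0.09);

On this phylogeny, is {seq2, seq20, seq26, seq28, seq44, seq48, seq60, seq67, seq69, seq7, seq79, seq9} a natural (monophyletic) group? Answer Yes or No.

Yes

The most recent common ancestor of these taxa subtends (((seq48,seq7),(seq79,(seq60,(seq67,seq28)))),((seq44,seq2),((seq20,(seq9,seq26)),seq69))).
That clade has exactly 12 tips — every listed taxon and nothing else — so the group is monophyletic.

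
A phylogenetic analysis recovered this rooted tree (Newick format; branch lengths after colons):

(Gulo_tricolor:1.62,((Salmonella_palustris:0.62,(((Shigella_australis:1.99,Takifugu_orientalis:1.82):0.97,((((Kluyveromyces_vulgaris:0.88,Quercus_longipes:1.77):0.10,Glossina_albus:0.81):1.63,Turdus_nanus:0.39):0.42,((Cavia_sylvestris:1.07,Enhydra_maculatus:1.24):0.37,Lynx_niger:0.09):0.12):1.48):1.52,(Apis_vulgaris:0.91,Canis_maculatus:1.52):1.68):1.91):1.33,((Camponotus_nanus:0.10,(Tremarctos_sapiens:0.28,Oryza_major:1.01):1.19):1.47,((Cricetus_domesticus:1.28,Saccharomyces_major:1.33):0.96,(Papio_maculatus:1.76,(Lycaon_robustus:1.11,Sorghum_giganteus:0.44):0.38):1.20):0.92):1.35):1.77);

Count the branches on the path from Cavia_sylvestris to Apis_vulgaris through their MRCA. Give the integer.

The MRCA of Cavia_sylvestris and Apis_vulgaris is the node subtending (((Shigella_australis,Takifugu_orientalis),((((Kluyveromyces_vulgaris,Quercus_longipes),Glossina_albus),Turdus_nanus),((Cavia_sylvestris,Enhydra_maculatus),Lynx_niger))),(Apis_vulgaris,Canis_maculatus)).
From Cavia_sylvestris up to that node: 5 branches. From Apis_vulgaris up to the same node: 2 branches. Total: 5 + 2 = 7.

7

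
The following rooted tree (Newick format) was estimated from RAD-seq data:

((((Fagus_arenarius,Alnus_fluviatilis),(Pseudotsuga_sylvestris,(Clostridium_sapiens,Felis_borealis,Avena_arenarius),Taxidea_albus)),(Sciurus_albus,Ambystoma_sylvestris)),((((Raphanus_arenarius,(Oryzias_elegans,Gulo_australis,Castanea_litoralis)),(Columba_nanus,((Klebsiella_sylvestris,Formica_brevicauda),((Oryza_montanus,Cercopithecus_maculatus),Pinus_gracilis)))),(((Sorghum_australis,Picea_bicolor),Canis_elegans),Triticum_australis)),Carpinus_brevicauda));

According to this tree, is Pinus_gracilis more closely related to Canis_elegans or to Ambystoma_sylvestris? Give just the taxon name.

The MRCA of Pinus_gracilis and Canis_elegans subtends (((Raphanus_arenarius,(Oryzias_elegans,Gulo_australis,Castanea_litoralis)),(Columba_nanus,((Klebsiella_sylvestris,Formica_brevicauda),((Oryza_montanus,Cercopithecus_maculatus),Pinus_gracilis)))),(((Sorghum_australis,Picea_bicolor),Canis_elegans),Triticum_australis)) (14 taxa).
The MRCA of Pinus_gracilis and Ambystoma_sylvestris is the root, subtending the entire tree (24 taxa).
The first is nested inside the second, so Pinus_gracilis shares a more recent common ancestor with Canis_elegans.

Canis_elegans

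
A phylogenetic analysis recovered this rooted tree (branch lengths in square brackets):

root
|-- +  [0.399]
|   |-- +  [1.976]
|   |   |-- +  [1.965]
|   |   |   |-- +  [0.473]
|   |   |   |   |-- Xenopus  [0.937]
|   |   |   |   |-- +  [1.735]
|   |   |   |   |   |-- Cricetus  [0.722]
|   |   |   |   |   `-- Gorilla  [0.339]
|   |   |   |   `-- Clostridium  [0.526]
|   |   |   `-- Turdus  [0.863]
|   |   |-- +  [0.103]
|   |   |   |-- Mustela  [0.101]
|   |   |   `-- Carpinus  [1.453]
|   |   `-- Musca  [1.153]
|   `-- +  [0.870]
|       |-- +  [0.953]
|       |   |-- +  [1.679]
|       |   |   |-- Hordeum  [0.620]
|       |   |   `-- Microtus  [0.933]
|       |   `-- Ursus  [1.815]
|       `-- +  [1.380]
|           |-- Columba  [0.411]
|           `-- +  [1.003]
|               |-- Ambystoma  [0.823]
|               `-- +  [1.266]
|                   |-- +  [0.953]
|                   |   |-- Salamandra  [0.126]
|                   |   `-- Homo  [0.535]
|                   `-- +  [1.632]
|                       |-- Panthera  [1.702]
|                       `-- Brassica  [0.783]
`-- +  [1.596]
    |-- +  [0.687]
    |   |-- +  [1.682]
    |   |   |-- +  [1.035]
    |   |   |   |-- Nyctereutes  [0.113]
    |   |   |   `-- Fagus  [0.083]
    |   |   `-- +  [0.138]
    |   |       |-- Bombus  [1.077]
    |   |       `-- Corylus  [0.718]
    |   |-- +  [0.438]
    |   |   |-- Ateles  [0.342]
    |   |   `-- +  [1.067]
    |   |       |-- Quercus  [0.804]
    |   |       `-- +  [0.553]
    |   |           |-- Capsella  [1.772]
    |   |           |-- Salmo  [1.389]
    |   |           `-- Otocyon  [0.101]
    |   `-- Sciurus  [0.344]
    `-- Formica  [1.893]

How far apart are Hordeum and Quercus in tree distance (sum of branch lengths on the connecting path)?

The path runs Hordeum → … → MRCA → … → Quercus; the MRCA is the root of the tree.
Branch lengths along that path: 0.620 + 1.679 + 0.953 + 0.870 + 0.399 + 1.596 + 0.687 + 0.438 + 1.067 + 0.804 = 9.113.

9.113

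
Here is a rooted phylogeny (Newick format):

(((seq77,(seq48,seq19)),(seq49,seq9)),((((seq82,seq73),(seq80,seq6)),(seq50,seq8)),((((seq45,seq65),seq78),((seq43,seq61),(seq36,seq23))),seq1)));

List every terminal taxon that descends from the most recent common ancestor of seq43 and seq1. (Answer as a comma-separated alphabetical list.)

Tracing seq43: it sits inside (seq43,seq61).
Tracing seq1: it sits inside ((((seq45,seq65),seq78),((seq43,seq61),(seq36,seq23))),seq1).
The smallest clade enclosing both is ((((seq45,seq65),seq78),((seq43,seq61),(seq36,seq23))),seq1); the answer is its 8 terminal taxa in alphabetical order.

seq1, seq23, seq36, seq43, seq45, seq61, seq65, seq78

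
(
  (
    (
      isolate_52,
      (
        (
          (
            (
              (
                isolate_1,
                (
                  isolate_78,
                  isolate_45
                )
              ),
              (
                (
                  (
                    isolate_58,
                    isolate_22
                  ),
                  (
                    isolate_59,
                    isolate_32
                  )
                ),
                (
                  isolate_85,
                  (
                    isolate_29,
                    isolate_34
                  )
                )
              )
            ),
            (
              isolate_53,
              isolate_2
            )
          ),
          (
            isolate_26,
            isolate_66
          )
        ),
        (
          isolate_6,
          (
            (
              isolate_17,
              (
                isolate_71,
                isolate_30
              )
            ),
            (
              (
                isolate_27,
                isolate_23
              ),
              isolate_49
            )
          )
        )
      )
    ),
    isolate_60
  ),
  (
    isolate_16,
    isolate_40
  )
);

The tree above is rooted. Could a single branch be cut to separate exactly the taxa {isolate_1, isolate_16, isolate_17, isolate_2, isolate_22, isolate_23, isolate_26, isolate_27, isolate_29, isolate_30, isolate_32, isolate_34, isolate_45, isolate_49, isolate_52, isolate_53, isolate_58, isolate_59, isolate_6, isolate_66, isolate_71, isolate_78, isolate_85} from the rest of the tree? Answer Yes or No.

No

The MRCA of the listed taxa is the root, so the smallest clade containing them is the whole tree.
That clade also contains isolate_40, isolate_60, which are not in the proposed group, so the group is not monophyletic.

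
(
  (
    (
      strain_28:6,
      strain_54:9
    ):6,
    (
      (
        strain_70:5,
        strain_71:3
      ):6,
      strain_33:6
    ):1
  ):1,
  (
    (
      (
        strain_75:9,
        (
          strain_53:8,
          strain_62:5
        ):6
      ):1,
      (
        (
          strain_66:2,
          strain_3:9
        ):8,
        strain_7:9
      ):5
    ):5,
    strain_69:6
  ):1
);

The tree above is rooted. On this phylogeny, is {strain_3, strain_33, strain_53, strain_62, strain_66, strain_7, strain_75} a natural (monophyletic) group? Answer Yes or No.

The MRCA of the listed taxa is the root, so the smallest clade containing them is the whole tree.
That clade also contains strain_28, strain_54, strain_69, strain_70, strain_71, which are not in the proposed group, so the group is not monophyletic.

No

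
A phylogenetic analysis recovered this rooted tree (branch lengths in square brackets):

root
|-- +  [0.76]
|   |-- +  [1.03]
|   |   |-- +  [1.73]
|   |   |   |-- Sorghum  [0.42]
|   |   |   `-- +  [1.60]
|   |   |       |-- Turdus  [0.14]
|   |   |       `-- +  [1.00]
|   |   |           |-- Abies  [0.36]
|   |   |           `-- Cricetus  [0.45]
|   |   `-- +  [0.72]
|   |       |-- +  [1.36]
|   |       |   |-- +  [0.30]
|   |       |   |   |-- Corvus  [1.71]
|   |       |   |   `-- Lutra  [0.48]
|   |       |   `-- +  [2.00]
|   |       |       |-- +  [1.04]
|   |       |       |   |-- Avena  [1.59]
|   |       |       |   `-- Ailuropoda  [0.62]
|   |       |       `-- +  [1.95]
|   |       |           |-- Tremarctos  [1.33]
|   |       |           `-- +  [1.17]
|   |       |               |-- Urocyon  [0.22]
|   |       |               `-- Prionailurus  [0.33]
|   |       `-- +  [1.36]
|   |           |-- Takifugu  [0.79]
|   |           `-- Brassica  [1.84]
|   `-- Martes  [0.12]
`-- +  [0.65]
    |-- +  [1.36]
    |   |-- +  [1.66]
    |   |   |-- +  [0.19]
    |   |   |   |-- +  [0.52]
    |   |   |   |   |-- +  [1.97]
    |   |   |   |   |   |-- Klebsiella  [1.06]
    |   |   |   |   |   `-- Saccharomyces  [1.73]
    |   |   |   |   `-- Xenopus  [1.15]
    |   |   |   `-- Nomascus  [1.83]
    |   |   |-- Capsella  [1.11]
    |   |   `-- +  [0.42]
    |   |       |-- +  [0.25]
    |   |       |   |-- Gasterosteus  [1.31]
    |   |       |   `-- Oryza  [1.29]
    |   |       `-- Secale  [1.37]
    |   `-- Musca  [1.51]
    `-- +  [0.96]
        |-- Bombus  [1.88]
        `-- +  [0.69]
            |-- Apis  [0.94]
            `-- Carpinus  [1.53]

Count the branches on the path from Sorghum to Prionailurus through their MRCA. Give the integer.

The MRCA of Sorghum and Prionailurus is the node subtending ((Sorghum,(Turdus,(Abies,Cricetus))),(((Corvus,Lutra),((Avena,Ailuropoda),(Tremarctos,(Urocyon,Prionailurus)))),(Takifugu,Brassica))).
From Sorghum up to that node: 2 branches. From Prionailurus up to the same node: 6 branches. Total: 2 + 6 = 8.

8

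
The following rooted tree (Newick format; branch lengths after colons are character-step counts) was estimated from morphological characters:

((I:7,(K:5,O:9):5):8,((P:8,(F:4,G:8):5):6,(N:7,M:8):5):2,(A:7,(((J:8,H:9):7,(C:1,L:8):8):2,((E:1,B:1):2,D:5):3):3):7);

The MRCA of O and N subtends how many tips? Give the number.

16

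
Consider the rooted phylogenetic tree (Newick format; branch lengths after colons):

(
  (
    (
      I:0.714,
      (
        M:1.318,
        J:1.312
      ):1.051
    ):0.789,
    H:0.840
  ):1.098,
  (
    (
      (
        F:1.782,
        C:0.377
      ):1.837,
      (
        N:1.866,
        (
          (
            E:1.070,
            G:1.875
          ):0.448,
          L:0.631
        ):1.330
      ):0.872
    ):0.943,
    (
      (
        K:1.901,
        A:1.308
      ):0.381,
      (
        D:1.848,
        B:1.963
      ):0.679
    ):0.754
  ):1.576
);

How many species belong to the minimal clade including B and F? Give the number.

10

The MRCA of B and F is the node subtending (((F,C),(N,((E,G),L))),((K,A),(D,B))).
That clade contains 10 terminal taxa: A, B, C, D, E, F, G, K, L, N.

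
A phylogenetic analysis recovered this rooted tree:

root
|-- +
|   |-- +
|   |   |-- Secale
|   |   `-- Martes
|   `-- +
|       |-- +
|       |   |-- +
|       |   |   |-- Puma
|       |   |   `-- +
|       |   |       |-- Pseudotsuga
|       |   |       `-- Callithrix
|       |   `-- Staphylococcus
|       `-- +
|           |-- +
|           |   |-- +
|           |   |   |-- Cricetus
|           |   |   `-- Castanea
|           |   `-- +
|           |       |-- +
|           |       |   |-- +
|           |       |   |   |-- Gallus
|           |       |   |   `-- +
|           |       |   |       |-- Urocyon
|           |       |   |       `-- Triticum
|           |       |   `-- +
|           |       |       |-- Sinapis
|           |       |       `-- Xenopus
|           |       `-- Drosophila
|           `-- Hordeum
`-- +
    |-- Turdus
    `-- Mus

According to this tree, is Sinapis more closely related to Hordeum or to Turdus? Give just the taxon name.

The MRCA of Sinapis and Hordeum subtends (((Cricetus,Castanea),(((Gallus,(Urocyon,Triticum)),(Sinapis,Xenopus)),Drosophila)),Hordeum) (9 taxa).
The MRCA of Sinapis and Turdus is the root, subtending the entire tree (17 taxa).
The first is nested inside the second, so Sinapis shares a more recent common ancestor with Hordeum.

Hordeum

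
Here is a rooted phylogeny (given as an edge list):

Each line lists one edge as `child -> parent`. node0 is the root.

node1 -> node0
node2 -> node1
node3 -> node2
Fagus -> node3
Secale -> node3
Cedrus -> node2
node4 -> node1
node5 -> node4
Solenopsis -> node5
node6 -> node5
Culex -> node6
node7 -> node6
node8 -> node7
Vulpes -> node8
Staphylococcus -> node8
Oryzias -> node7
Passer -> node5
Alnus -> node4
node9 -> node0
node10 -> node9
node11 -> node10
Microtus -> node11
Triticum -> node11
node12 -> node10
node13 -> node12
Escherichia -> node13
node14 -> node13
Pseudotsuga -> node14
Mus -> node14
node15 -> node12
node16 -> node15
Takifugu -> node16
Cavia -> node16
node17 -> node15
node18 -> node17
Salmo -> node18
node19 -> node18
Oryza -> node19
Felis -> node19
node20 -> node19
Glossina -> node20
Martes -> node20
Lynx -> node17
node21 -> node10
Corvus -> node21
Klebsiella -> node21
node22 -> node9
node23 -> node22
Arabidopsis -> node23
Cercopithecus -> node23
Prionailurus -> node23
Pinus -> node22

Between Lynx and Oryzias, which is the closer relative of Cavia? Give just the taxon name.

The MRCA of Cavia and Lynx subtends ((Takifugu,Cavia),((Salmo,(Oryza,Felis,(Glossina,Martes))),Lynx)) (8 taxa).
The MRCA of Cavia and Oryzias is the root, subtending the entire tree (29 taxa).
The first is nested inside the second, so Cavia shares a more recent common ancestor with Lynx.

Lynx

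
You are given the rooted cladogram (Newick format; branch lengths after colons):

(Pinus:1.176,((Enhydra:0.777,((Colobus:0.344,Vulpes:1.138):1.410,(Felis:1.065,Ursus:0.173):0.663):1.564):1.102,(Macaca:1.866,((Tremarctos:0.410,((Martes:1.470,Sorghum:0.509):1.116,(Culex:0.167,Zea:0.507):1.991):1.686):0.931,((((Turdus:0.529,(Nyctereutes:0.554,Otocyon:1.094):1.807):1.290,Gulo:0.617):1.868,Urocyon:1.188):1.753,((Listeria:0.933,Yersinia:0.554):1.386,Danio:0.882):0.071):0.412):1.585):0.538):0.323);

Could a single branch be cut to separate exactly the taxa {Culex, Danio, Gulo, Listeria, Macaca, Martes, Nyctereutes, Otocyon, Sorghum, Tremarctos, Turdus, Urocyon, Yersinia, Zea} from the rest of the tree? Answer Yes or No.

Yes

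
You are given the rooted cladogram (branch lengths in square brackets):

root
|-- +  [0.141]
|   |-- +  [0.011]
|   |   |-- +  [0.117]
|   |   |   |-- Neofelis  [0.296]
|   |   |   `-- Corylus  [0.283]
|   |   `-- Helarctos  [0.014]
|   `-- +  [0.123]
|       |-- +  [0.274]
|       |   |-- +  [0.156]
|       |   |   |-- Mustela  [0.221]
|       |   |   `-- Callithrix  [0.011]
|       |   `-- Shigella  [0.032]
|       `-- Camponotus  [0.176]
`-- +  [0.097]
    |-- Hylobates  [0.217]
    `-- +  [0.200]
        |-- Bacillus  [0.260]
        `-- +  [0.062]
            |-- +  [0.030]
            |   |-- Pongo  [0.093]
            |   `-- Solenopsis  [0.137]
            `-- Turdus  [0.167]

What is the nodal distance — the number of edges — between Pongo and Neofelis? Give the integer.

9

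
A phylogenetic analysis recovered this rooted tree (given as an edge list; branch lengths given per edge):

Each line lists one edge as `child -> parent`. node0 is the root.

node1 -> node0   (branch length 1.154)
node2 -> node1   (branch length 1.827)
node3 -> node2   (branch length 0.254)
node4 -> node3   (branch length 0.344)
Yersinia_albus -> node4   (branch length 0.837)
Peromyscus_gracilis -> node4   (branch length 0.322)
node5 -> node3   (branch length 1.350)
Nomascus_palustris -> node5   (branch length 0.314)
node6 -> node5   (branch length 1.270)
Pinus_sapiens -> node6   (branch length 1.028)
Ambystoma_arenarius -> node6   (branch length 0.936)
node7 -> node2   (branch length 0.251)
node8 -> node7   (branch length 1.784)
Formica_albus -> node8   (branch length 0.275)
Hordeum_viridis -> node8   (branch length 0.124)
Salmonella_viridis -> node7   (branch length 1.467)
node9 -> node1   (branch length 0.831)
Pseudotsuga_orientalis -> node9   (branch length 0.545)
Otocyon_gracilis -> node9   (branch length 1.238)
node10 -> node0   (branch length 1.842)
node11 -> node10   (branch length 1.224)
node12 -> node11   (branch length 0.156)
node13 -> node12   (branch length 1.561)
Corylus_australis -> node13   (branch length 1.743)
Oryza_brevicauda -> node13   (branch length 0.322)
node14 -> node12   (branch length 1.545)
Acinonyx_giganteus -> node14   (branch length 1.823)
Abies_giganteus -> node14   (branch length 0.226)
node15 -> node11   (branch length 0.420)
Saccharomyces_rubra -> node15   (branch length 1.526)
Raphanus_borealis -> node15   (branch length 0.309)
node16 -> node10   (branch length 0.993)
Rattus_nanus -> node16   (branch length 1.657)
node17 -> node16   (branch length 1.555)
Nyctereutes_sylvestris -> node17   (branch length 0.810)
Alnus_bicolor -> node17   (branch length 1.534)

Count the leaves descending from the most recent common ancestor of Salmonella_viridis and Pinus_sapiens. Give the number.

8

The MRCA of Salmonella_viridis and Pinus_sapiens is the node subtending (((Yersinia_albus,Peromyscus_gracilis),(Nomascus_palustris,(Pinus_sapiens,Ambystoma_arenarius))),((Formica_albus,Hordeum_viridis),Salmonella_viridis)).
That clade contains 8 terminal taxa: Ambystoma_arenarius, Formica_albus, Hordeum_viridis, Nomascus_palustris, Peromyscus_gracilis, Pinus_sapiens, Salmonella_viridis, Yersinia_albus.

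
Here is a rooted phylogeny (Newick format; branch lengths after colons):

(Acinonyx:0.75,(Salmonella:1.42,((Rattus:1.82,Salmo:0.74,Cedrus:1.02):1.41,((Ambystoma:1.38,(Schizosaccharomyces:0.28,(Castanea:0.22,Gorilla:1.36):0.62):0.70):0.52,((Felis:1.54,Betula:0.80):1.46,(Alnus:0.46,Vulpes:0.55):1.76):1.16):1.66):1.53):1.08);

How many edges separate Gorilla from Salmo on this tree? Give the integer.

The MRCA of Gorilla and Salmo is the node subtending ((Rattus,Salmo,Cedrus),((Ambystoma,(Schizosaccharomyces,(Castanea,Gorilla))),((Felis,Betula),(Alnus,Vulpes)))).
From Gorilla up to that node: 5 branches. From Salmo up to the same node: 2 branches. Total: 5 + 2 = 7.

7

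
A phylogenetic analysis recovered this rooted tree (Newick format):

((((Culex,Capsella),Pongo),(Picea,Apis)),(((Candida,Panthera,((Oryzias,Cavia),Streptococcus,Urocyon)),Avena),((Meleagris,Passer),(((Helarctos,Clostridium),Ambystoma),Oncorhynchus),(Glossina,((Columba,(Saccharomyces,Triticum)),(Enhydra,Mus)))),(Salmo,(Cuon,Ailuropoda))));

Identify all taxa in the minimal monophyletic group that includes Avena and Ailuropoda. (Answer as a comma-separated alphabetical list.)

Tracing Avena: it sits inside ((Candida,Panthera,((Oryzias,Cavia),Streptococcus,Urocyon)),Avena).
Tracing Ailuropoda: it sits inside (Cuon,Ailuropoda).
The smallest clade enclosing both is (((Candida,Panthera,((Oryzias,Cavia),Streptococcus,Urocyon)),Avena),((Meleagris,Passer),(((Helarctos,Clostridium),Ambystoma),Oncorhynchus),(Glossina,((Columba,(Saccharomyces,Triticum)),(Enhydra,Mus)))),(Salmo,(Cuon,Ailuropoda))); the answer is its 22 terminal taxa in alphabetical order.

Ailuropoda, Ambystoma, Avena, Candida, Cavia, Clostridium, Columba, Cuon, Enhydra, Glossina, Helarctos, Meleagris, Mus, Oncorhynchus, Oryzias, Panthera, Passer, Saccharomyces, Salmo, Streptococcus, Triticum, Urocyon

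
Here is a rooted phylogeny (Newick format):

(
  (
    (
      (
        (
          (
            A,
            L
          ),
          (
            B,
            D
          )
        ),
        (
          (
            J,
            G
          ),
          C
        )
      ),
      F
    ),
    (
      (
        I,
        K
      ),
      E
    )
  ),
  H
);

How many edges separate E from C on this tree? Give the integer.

6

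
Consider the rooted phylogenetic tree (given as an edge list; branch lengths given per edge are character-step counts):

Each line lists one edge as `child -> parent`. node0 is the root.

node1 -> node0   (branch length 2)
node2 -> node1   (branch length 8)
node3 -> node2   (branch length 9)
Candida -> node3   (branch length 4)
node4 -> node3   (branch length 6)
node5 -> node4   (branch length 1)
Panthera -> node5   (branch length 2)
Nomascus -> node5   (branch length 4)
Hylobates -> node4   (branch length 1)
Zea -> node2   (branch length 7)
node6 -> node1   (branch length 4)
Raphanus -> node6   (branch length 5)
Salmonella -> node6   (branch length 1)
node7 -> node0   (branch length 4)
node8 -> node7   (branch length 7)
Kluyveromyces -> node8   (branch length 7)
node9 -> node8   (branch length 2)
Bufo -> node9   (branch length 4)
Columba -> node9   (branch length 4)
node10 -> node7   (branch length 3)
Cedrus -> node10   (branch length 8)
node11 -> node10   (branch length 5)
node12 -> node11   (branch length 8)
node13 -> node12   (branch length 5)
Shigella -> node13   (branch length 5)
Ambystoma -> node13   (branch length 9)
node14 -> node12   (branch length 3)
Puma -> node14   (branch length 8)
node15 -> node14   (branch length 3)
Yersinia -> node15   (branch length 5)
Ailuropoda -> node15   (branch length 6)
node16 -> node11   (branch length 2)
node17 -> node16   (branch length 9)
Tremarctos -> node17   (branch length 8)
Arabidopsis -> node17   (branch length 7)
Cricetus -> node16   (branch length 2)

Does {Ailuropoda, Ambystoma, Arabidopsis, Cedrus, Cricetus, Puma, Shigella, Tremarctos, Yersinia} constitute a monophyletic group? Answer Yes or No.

The most recent common ancestor of these taxa subtends (Cedrus,(((Shigella,Ambystoma),(Puma,(Yersinia,Ailuropoda))),((Tremarctos,Arabidopsis),Cricetus))).
That clade has exactly 9 tips — every listed taxon and nothing else — so the group is monophyletic.

Yes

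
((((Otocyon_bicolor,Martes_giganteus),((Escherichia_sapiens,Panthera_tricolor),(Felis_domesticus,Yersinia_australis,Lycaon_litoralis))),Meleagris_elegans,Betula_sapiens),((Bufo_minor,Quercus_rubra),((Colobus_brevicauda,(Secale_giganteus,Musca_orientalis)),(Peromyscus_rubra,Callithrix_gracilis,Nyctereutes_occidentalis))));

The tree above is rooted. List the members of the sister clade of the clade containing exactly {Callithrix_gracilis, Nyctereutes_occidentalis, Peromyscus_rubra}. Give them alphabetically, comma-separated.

Colobus_brevicauda, Musca_orientalis, Secale_giganteus

The clade containing exactly {Callithrix_gracilis, Nyctereutes_occidentalis, Peromyscus_rubra} attaches to the tree at the node subtending ((Colobus_brevicauda,(Secale_giganteus,Musca_orientalis)),(Peromyscus_rubra,Callithrix_gracilis,Nyctereutes_occidentalis)).
The other lineage descending from that same node — the sister group — is (Colobus_brevicauda,(Secale_giganteus,Musca_orientalis)); its 3 tips in alphabetical order are the answer.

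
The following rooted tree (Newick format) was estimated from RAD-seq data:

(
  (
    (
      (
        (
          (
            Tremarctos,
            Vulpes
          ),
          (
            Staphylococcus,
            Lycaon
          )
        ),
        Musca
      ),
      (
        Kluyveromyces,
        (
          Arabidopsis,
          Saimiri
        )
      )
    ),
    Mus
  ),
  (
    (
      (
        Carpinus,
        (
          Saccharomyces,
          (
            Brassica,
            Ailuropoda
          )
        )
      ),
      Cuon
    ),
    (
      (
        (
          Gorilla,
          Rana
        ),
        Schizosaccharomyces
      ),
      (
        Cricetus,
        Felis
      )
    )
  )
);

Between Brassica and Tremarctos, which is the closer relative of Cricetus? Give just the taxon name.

Brassica

The MRCA of Cricetus and Brassica subtends (((Carpinus,(Saccharomyces,(Brassica,Ailuropoda))),Cuon),(((Gorilla,Rana),Schizosaccharomyces),(Cricetus,Felis))) (10 taxa).
The MRCA of Cricetus and Tremarctos is the root, subtending the entire tree (19 taxa).
The first is nested inside the second, so Cricetus shares a more recent common ancestor with Brassica.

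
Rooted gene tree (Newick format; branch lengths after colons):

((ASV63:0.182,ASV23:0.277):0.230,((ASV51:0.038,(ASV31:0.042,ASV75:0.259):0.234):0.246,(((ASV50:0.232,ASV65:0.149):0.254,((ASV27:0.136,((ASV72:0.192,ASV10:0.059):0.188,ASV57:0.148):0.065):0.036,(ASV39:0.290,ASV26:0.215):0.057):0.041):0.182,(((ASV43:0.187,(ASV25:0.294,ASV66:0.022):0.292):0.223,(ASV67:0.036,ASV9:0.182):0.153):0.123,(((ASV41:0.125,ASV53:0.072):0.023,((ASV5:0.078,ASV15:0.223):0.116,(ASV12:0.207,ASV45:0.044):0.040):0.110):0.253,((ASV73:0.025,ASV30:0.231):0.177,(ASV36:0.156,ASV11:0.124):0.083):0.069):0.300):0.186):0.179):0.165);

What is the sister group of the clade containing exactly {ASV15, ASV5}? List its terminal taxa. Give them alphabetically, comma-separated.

The clade containing exactly {ASV15, ASV5} attaches to the tree at the node subtending ((ASV5,ASV15),(ASV12,ASV45)).
The other lineage descending from that same node — the sister group — is (ASV12,ASV45); its 2 tips in alphabetical order are the answer.

ASV12, ASV45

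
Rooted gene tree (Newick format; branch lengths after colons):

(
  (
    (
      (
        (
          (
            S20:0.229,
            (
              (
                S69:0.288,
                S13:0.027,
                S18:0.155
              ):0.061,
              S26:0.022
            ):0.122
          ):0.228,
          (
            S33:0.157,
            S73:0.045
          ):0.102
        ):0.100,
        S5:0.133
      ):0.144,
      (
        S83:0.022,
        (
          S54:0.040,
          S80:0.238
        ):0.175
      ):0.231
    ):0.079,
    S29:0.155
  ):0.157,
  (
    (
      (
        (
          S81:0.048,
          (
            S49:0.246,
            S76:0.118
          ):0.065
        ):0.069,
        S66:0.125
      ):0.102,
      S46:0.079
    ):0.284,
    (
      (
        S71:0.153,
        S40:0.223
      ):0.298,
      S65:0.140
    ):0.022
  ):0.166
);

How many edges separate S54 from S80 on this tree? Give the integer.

The MRCA of S54 and S80 is the node subtending (S54,S80).
From S54 up to that node: 1 branch. From S80 up to the same node: 1 branch. Total: 1 + 1 = 2.

2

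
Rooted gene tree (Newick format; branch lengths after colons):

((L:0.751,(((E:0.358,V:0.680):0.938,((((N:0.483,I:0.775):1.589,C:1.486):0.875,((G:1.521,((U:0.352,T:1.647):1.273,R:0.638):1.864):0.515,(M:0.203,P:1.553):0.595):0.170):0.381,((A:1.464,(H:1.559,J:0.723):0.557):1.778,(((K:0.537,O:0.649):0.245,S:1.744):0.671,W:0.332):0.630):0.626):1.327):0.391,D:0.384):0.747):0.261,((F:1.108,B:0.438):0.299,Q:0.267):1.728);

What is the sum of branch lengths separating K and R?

6.277

The path runs K → … → MRCA → … → R; the MRCA is the node subtending ((((N,I),C),((G,((U,T),R)),(M,P))),((A,(H,J)),(((K,O),S),W))).
Branch lengths along that path: 0.537 + 0.245 + 0.671 + 0.630 + 0.626 + 0.381 + 0.170 + 0.515 + 1.864 + 0.638 = 6.277.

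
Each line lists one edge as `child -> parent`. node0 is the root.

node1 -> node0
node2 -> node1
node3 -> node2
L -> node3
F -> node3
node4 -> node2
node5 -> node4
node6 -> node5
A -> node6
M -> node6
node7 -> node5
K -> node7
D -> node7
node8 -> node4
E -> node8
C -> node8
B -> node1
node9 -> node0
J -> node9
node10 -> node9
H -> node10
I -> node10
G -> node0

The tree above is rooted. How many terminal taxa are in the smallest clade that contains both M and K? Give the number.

The MRCA of M and K is the node subtending ((A,M),(K,D)).
That clade contains 4 terminal taxa: A, D, K, M.

4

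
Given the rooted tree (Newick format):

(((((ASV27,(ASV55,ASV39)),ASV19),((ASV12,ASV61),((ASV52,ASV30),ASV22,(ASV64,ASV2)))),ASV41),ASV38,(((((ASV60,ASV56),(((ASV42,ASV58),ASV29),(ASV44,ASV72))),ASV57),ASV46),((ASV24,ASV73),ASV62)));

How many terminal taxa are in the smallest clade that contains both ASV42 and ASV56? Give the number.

The MRCA of ASV42 and ASV56 is the node subtending ((ASV60,ASV56),(((ASV42,ASV58),ASV29),(ASV44,ASV72))).
That clade contains 7 terminal taxa: ASV29, ASV42, ASV44, ASV56, ASV58, ASV60, ASV72.

7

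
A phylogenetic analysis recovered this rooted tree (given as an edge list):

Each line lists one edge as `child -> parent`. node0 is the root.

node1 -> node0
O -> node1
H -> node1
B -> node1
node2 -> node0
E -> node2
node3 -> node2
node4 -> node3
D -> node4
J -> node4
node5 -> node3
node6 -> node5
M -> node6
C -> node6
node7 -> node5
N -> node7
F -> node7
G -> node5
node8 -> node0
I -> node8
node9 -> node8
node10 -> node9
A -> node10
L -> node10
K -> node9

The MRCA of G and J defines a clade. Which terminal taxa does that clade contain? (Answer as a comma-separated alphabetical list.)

Tracing G: it sits inside ((M,C),(N,F),G).
Tracing J: it sits inside (D,J).
The smallest clade enclosing both is ((D,J),((M,C),(N,F),G)); the answer is its 7 terminal taxa in alphabetical order.

C, D, F, G, J, M, N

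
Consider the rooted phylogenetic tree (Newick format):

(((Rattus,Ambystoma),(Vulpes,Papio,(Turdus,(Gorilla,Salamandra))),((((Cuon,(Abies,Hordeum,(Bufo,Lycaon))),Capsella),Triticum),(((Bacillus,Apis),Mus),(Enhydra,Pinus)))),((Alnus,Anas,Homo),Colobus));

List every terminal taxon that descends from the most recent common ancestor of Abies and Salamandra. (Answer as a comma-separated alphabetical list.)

Tracing Abies: it sits inside (Abies,Hordeum,(Bufo,Lycaon)).
Tracing Salamandra: it sits inside (Gorilla,Salamandra).
The smallest clade enclosing both is ((Rattus,Ambystoma),(Vulpes,Papio,(Turdus,(Gorilla,Salamandra))),((((Cuon,(Abies,Hordeum,(Bufo,Lycaon))),Capsella),Triticum),(((Bacillus,Apis),Mus),(Enhydra,Pinus)))); the answer is its 19 terminal taxa in alphabetical order.

Abies, Ambystoma, Apis, Bacillus, Bufo, Capsella, Cuon, Enhydra, Gorilla, Hordeum, Lycaon, Mus, Papio, Pinus, Rattus, Salamandra, Triticum, Turdus, Vulpes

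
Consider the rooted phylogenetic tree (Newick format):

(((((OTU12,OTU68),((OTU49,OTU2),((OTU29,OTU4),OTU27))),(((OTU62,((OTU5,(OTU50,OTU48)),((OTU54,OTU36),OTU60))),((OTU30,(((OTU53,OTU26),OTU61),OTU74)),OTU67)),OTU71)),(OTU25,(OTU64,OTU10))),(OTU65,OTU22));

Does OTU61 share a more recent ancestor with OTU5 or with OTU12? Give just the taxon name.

OTU5

The MRCA of OTU61 and OTU5 subtends ((OTU62,((OTU5,(OTU50,OTU48)),((OTU54,OTU36),OTU60))),((OTU30,(((OTU53,OTU26),OTU61),OTU74)),OTU67)) (13 taxa).
The MRCA of OTU61 and OTU12 subtends (((OTU12,OTU68),((OTU49,OTU2),((OTU29,OTU4),OTU27))),(((OTU62,((OTU5,(OTU50,OTU48)),((OTU54,OTU36),OTU60))),((OTU30,(((OTU53,OTU26),OTU61),OTU74)),OTU67)),OTU71)) (21 taxa).
The first is nested inside the second, so OTU61 shares a more recent common ancestor with OTU5.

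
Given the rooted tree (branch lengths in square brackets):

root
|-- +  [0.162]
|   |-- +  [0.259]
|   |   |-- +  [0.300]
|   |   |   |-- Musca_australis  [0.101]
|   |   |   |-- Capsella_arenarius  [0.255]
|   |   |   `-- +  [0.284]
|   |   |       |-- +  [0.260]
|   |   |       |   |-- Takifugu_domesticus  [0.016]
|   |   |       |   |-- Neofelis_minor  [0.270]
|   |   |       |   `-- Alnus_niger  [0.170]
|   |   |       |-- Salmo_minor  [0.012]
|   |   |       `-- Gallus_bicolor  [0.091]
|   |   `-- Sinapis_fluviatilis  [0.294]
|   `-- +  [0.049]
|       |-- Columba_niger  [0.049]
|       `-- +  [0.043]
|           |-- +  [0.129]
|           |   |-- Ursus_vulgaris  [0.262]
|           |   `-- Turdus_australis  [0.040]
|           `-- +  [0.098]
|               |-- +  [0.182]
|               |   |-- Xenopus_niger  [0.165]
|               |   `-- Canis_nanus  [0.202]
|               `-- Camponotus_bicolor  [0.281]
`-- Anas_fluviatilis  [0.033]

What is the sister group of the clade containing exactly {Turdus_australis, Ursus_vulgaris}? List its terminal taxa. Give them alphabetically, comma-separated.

Camponotus_bicolor, Canis_nanus, Xenopus_niger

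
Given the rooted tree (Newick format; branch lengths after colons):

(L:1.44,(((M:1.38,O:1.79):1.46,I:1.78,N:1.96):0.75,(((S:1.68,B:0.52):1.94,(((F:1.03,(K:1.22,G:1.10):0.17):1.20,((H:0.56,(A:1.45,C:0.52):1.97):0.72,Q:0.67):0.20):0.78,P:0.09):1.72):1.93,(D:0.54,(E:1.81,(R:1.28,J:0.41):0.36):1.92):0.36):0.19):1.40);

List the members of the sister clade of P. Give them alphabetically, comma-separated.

P attaches to the tree at the node subtending (((F,(K,G)),((H,(A,C)),Q)),P).
The other lineage descending from that same node — the sister group — is ((F,(K,G)),((H,(A,C)),Q)); its 7 tips in alphabetical order are the answer.

A, C, F, G, H, K, Q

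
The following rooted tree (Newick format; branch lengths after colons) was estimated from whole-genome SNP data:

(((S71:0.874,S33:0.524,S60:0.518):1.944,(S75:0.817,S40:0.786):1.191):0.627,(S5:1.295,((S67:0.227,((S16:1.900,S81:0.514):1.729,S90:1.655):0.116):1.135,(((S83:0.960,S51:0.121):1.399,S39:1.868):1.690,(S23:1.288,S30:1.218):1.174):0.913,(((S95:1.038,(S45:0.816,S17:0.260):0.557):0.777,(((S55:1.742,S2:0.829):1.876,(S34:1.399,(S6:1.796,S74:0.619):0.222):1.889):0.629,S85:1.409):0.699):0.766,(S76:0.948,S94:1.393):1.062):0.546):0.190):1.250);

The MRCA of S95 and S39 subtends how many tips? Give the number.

20

The MRCA of S95 and S39 is the node subtending ((S67,((S16,S81),S90)),(((S83,S51),S39),(S23,S30)),(((S95,(S45,S17)),(((S55,S2),(S34,(S6,S74))),S85)),(S76,S94))).
That clade contains 20 terminal taxa: S16, S17, S2, S23, S30, S34, S39, S45, S51, S55, S6, S67, S74, S76, S81, S83, S85, S90, S94, S95.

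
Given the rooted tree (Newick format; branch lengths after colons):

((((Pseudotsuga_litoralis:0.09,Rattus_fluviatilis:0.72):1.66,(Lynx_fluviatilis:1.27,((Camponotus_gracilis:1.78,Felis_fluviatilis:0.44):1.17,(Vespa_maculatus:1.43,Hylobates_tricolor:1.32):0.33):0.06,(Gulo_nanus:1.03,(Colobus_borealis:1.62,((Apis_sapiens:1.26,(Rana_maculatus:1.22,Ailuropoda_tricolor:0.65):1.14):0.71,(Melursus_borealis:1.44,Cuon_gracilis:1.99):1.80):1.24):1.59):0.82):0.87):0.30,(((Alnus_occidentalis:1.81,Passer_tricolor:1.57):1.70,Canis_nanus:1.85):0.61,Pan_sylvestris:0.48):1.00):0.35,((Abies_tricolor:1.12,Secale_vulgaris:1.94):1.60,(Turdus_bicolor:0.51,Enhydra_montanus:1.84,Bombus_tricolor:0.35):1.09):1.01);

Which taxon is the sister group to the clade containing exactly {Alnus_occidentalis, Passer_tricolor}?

The clade containing exactly {Alnus_occidentalis, Passer_tricolor} attaches to the tree at the node subtending ((Alnus_occidentalis,Passer_tricolor),Canis_nanus).
The other lineage descending from that same node — the sister group — is the single tip Canis_nanus.

Canis_nanus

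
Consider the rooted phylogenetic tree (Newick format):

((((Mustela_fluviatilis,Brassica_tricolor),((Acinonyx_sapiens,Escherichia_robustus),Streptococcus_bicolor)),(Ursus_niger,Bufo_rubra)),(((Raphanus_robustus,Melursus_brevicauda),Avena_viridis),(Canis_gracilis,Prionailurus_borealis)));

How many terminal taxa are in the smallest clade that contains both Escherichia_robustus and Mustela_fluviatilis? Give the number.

5

The MRCA of Escherichia_robustus and Mustela_fluviatilis is the node subtending ((Mustela_fluviatilis,Brassica_tricolor),((Acinonyx_sapiens,Escherichia_robustus),Streptococcus_bicolor)).
That clade contains 5 terminal taxa: Acinonyx_sapiens, Brassica_tricolor, Escherichia_robustus, Mustela_fluviatilis, Streptococcus_bicolor.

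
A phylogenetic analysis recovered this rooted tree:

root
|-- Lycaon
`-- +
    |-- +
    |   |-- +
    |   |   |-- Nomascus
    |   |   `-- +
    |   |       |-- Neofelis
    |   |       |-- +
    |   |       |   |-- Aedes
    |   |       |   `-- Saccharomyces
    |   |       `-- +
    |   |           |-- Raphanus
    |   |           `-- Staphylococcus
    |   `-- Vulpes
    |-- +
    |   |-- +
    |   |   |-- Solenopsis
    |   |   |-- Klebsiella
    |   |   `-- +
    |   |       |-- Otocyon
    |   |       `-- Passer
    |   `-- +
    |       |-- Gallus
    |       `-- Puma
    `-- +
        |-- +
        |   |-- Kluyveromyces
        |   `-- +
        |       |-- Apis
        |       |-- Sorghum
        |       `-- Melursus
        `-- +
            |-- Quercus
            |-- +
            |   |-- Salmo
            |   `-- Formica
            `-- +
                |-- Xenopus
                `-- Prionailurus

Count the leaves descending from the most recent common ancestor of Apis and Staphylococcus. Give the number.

22

The MRCA of Apis and Staphylococcus is the node subtending (((Nomascus,(Neofelis,(Aedes,Saccharomyces),(Raphanus,Staphylococcus))),Vulpes),((Solenopsis,Klebsiella,(Otocyon,Passer)),(Gallus,Puma)),((Kluyveromyces,(Apis,Sorghum,Melursus)),(Quercus,(Salmo,Formica),(Xenopus,Prionailurus)))).
That clade contains 22 terminal taxa: Aedes, Apis, Formica, Gallus, Klebsiella, Kluyveromyces, Melursus, Neofelis, Nomascus, Otocyon, Passer, Prionailurus, Puma, Quercus, Raphanus, Saccharomyces, Salmo, Solenopsis, Sorghum, Staphylococcus, Vulpes, Xenopus.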